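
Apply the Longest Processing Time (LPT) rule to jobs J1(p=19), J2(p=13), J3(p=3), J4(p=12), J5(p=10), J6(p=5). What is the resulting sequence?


LPT: sort by longest processing time first
  J1: p=19
  J2: p=13
  J4: p=12
  J5: p=10
  J6: p=5
  J3: p=3
Order: J1 → J2 → J4 → J5 → J6 → J3


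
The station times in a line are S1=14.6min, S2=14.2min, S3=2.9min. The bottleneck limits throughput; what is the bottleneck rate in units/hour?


Bottleneck = longest station time
Station times: [14.6, 14.2, 2.9]
Max = 14.6 min
Rate = 60 / 14.6
= 4.11 units/hour (bottleneck: 14.6min)


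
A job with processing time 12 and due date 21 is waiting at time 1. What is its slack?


Slack = due - current_time - processing
= 21 - 1 - 12
= 8


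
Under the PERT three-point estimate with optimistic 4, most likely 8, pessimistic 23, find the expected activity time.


te = (o + 4m + p) / 6
= (4 + 4×8 + 23) / 6
= (4 + 32 + 23) / 6
= 59 / 6
= 9.83


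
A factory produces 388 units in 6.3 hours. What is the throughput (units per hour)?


Throughput = units / time
= 388 / 6.3
= 61.6 units/hour


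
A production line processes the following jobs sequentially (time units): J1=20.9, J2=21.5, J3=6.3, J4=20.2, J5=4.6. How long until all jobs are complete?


Sequential makespan: sum all processing times
= 20.9 + 21.5 + 6.3 + 20.2 + 4.6
= 73.5 time units


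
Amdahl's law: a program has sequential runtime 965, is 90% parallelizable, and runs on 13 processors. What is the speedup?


Amdahl's law: T_p = T × ((1-p) + p/N)
= 965 × ((1-0.9) + 0.9/13)
= 965 × (0.10 + 0.0692)
= 965 × 0.1692
= 163.31
Speedup = 965/163.31
= 5.91×


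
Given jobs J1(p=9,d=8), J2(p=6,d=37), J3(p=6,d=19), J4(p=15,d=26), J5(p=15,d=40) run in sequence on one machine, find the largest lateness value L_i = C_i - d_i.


Lateness per job (L = C - d):
  J1: C=9, d=8, L=1
  J2: C=15, d=37, L=-22
  J3: C=21, d=19, L=2
  J4: C=36, d=26, L=10
  J5: C=51, d=40, L=11
Lmax = max(1, -22, 2, 10, 11)
= 11


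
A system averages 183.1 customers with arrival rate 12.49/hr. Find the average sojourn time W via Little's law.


Little's law: L = λW → W = L / λ
= 183.1 / 12.49
= 14.66 hours


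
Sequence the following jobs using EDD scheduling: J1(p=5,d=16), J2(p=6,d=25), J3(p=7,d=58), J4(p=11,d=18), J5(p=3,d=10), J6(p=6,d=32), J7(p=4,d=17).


EDD: sort by earliest due date
  J5: d=10, p=3
  J1: d=16, p=5
  J7: d=17, p=4
  J4: d=18, p=11
  J2: d=25, p=6
  J6: d=32, p=6
  J3: d=58, p=7
Order: J5 → J1 → J7 → J4 → J2 → J6 → J3


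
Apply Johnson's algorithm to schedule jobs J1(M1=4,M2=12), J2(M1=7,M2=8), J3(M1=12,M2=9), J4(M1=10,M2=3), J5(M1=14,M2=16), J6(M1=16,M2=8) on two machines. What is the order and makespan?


Johnson's rule:
Group 1 (M1≤M2, sort by M1): ['J1', 'J2', 'J5']
Group 2 (M1>M2, sort desc M2): ['J3', 'J6', 'J4']
Sequence: J1 → J2 → J5 → J3 → J6 → J4
Makespan calculation:
  J1: M1 done=4, M2 done=16
  J2: M1 done=11, M2 done=24
  J5: M1 done=25, M2 done=41
  J3: M1 done=37, M2 done=50
  J6: M1 done=53, M2 done=61
  J4: M1 done=63, M2 done=66
= Sequence: J1 → J2 → J5 → J3 → J6 → J4, Makespan: 66


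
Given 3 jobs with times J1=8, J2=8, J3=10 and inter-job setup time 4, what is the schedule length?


Makespan = Σ processing + (n-1) × setup
= (8 + 8 + 10) + (3-1)×4
= 26 + 8
= 34 time units


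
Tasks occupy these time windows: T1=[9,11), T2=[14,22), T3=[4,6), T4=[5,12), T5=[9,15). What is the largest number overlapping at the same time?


Check each time point for overlaps:
  t=9: 3 tasks active (T1, T4, T5)
Max concurrent = 3


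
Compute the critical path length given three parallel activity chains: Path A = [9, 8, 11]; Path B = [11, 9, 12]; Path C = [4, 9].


Path A: 9 + 8 + 11 = 28
Path B: 11 + 9 + 12 = 32
Path C: 4 + 9 = 13
Critical path = longest = max(28, 32, 13)
= 32 (Path B)


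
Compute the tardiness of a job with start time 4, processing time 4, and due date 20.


Completion = start + processing = 4 + 4 = 8
Tardiness = max(0, C - d) = max(0, 8 - 20)
= max(0, -12)
= 0


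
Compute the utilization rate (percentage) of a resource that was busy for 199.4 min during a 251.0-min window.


Utilization = busy / total × 100
= 199.4 / 251.0 × 100
= 79.4%


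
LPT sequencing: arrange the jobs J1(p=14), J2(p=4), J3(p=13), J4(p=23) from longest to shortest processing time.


LPT: sort by longest processing time first
  J4: p=23
  J1: p=14
  J3: p=13
  J2: p=4
Order: J4 → J1 → J3 → J2


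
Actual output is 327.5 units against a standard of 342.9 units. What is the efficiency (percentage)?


Efficiency = (actual / standard) × 100
= (327.5 / 342.9) × 100
= 95.5%


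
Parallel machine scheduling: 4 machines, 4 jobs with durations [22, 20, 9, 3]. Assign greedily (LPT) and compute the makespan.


Jobs (LPT sorted): [22, 20, 9, 3]
Machines: 4
  J=22 → Machine 1 (load: 0+22=22)
  J=20 → Machine 2 (load: 0+20=20)
  J=9 → Machine 3 (load: 0+9=9)
  J=3 → Machine 4 (load: 0+3=3)
Machine loads: [22, 20, 9, 3]
Makespan = max = 22 time units


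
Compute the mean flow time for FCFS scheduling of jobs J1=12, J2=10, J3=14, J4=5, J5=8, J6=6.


Completion times:
  J1: completes at 12
  J2: completes at 22
  J3: completes at 36
  J4: completes at 41
  J5: completes at 49
  J6: completes at 55
Sum = 215
Average = 215/6
= 35.83


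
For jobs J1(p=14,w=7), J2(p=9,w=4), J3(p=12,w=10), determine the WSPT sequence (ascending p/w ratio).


WSPT (Smith's rule): sort by p/w ascending
  J3: p/w = 12/10 = 1.200
  J1: p/w = 14/7 = 2.000
  J2: p/w = 9/4 = 2.250
Order: J3 → J1 → J2


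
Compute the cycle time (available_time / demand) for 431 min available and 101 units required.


Cycle time = available time / demand
= 431 / 101
= 4.27 min/unit


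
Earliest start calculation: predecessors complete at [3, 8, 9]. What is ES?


ES = max of all predecessor completion times
Predecessors: [3, 8, 9]
ES = max(3, 8, 9)
= 9


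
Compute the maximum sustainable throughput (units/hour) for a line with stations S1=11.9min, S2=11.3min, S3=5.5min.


Bottleneck = longest station time
Station times: [11.9, 11.3, 5.5]
Max = 11.9 min
Rate = 60 / 11.9
= 5.04 units/hour (bottleneck: 11.9min)


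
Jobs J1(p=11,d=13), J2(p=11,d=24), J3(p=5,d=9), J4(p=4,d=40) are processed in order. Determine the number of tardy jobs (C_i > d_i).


Completion vs due date:
  J1: C=11, d=13 → on time
  J2: C=22, d=24 → on time
  J3: C=27, d=9 → TARDY
  J4: C=31, d=40 → on time
Tardy jobs: J3
Count = 1


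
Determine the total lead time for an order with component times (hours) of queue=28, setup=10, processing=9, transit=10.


Lead time = queue + setup + processing + transit
= 28 + 10 + 9 + 10
= 57 hours


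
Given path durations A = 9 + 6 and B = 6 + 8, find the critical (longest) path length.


Path A: 9 + 6 = 15
Path B: 6 + 8 = 14
Critical path = longest = max(15, 14)
= 15 (Path A)


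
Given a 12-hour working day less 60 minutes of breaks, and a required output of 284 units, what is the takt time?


Available = 12×60 - 60 = 660 min
Takt time = 660 / 284
= 2.32 min/unit


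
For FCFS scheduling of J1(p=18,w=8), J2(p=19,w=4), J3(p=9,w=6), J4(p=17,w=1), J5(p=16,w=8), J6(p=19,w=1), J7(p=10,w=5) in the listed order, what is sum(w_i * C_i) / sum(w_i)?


Completion times:
  J1: C=18, w×C=8×18=144
  J2: C=37, w×C=4×37=148
  J3: C=46, w×C=6×46=276
  J4: C=63, w×C=1×63=63
  J5: C=79, w×C=8×79=632
  J6: C=98, w×C=1×98=98
  J7: C=108, w×C=5×108=540
Sum w×C = 1901
Sum w = 33
Weighted avg = 1901/33
= 57.61


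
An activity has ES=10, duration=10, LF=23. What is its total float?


EF = ES + duration = 10 + 10 = 20
LS = LF - duration = 23 - 10 = 13
Total Float = LF - EF = 23 - 20
(or LS - ES = 13 - 10)
= 3


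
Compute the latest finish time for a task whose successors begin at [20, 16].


LF = min of all successor start times
Successors start at: [20, 16]
LF = min(20, 16)
= 16


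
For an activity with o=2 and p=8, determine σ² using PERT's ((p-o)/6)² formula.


σ² = ((p - o) / 6)² = (p - o)² / 36
= (8 - 2)² / 36
= 6² / 36
= 36 / 36
= 1.0000


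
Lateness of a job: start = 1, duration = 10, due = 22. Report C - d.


Completion = 1 + 10 = 11
Lateness = C - d = 11 - 22
= -11


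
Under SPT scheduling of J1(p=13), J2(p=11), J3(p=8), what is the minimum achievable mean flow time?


SPT order: J3 → J2 → J1
Completion times:
  J3: C=8
  J2: C=19
  J1: C=32
Sum = 59, n = 3
Mean flow = 59/3
= 19.67


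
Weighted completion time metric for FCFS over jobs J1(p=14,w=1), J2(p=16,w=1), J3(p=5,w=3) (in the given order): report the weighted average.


Completion times:
  J1: C=14, w×C=1×14=14
  J2: C=30, w×C=1×30=30
  J3: C=35, w×C=3×35=105
Sum w×C = 149
Sum w = 5
Weighted avg = 149/5
= 29.80


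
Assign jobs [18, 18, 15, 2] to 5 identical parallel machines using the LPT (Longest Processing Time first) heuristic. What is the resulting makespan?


Jobs (LPT sorted): [18, 18, 15, 2]
Machines: 5
  J=18 → Machine 1 (load: 0+18=18)
  J=18 → Machine 2 (load: 0+18=18)
  J=15 → Machine 3 (load: 0+15=15)
  J=2 → Machine 4 (load: 0+2=2)
Machine loads: [18, 18, 15, 2, 0]
Makespan = max = 18 time units


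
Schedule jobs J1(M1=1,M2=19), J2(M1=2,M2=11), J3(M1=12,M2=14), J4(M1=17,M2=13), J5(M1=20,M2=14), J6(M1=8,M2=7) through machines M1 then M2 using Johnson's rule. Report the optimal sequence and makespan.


Johnson's rule:
Group 1 (M1≤M2, sort by M1): ['J1', 'J2', 'J3']
Group 2 (M1>M2, sort desc M2): ['J5', 'J4', 'J6']
Sequence: J1 → J2 → J3 → J5 → J4 → J6
Makespan calculation:
  J1: M1 done=1, M2 done=20
  J2: M1 done=3, M2 done=31
  J3: M1 done=15, M2 done=45
  J5: M1 done=35, M2 done=59
  J4: M1 done=52, M2 done=72
  J6: M1 done=60, M2 done=79
= Sequence: J1 → J2 → J3 → J5 → J4 → J6, Makespan: 79


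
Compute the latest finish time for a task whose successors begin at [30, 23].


LF = min of all successor start times
Successors start at: [30, 23]
LF = min(30, 23)
= 23


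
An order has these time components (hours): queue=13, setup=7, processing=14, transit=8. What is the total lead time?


Lead time = queue + setup + processing + transit
= 13 + 7 + 14 + 8
= 42 hours


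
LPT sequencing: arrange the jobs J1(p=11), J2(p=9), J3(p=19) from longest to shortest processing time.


LPT: sort by longest processing time first
  J3: p=19
  J1: p=11
  J2: p=9
Order: J3 → J1 → J2


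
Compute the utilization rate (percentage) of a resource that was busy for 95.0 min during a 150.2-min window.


Utilization = busy / total × 100
= 95.0 / 150.2 × 100
= 63.2%


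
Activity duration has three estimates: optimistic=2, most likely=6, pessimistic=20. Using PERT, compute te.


te = (o + 4m + p) / 6
= (2 + 4×6 + 20) / 6
= (2 + 24 + 20) / 6
= 46 / 6
= 7.67


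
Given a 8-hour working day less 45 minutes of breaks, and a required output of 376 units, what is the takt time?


Available = 8×60 - 45 = 435 min
Takt time = 435 / 376
= 1.16 min/unit


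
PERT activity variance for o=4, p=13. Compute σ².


σ² = ((p - o) / 6)² = (p - o)² / 36
= (13 - 4)² / 36
= 9² / 36
= 81 / 36
= 2.2500


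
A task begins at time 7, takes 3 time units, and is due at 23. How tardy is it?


Completion = start + processing = 7 + 3 = 10
Tardiness = max(0, C - d) = max(0, 10 - 23)
= max(0, -13)
= 0


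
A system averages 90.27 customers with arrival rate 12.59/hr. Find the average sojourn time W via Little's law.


Little's law: L = λW → W = L / λ
= 90.27 / 12.59
= 7.17 hours


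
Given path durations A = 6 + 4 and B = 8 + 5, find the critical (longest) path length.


Path A: 6 + 4 = 10
Path B: 8 + 5 = 13
Critical path = longest = max(10, 13)
= 13 (Path B)


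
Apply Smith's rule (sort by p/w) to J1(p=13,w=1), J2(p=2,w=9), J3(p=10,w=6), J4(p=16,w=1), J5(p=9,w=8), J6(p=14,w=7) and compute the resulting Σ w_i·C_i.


WSPT order (by p/w): J2 → J5 → J3 → J6 → J1 → J4
  J2: C=2, w·C=9×2=18
  J5: C=11, w·C=8×11=88
  J3: C=21, w·C=6×21=126
  J6: C=35, w·C=7×35=245
  J1: C=48, w·C=1×48=48
  J4: C=64, w·C=1×64=64
Σ w·C = 589
= 589


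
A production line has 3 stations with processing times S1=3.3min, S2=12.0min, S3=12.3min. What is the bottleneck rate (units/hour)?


Bottleneck = longest station time
Station times: [3.3, 12.0, 12.3]
Max = 12.3 min
Rate = 60 / 12.3
= 4.88 units/hour (bottleneck: 12.3min)


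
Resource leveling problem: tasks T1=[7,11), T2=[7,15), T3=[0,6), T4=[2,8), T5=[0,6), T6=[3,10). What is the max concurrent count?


Check each time point for overlaps:
  t=3: 4 tasks active (T3, T4, T5, T6)
Max concurrent = 4


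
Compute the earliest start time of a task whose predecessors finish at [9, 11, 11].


ES = max of all predecessor completion times
Predecessors: [9, 11, 11]
ES = max(9, 11, 11)
= 11


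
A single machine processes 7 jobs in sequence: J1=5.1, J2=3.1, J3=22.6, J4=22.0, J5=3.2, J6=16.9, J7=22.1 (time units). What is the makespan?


Sequential makespan: sum all processing times
= 5.1 + 3.1 + 22.6 + 22.0 + 3.2 + 16.9 + 22.1
= 95.0 time units


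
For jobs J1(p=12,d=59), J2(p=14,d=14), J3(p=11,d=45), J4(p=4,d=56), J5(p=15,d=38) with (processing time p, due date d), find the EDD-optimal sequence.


EDD: sort by earliest due date
  J2: d=14, p=14
  J5: d=38, p=15
  J3: d=45, p=11
  J4: d=56, p=4
  J1: d=59, p=12
Order: J2 → J5 → J3 → J4 → J1


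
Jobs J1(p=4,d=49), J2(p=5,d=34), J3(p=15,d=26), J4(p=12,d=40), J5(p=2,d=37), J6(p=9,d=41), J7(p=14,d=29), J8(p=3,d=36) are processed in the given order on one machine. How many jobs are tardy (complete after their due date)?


Completion vs due date:
  J1: C=4, d=49 → on time
  J2: C=9, d=34 → on time
  J3: C=24, d=26 → on time
  J4: C=36, d=40 → on time
  J5: C=38, d=37 → TARDY
  J6: C=47, d=41 → TARDY
  J7: C=61, d=29 → TARDY
  J8: C=64, d=36 → TARDY
Tardy jobs: J5, J6, J7, J8
Count = 4


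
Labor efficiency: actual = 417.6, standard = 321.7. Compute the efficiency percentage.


Efficiency = (actual / standard) × 100
= (417.6 / 321.7) × 100
= 129.8%


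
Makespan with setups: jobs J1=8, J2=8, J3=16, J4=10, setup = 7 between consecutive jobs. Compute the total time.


Makespan = Σ processing + (n-1) × setup
= (8 + 8 + 16 + 10) + (4-1)×7
= 42 + 21
= 63 time units


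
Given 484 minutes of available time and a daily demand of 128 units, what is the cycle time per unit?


Cycle time = available time / demand
= 484 / 128
= 3.78 min/unit


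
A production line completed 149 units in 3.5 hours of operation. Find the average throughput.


Throughput = units / time
= 149 / 3.5
= 42.6 units/hour


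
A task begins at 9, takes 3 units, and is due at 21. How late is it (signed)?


Completion = 9 + 3 = 12
Lateness = C - d = 12 - 21
= -9


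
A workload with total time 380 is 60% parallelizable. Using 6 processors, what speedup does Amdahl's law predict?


Amdahl's law: T_p = T × ((1-p) + p/N)
= 380 × ((1-0.6) + 0.6/6)
= 380 × (0.40 + 0.1000)
= 380 × 0.5000
= 190.00
Speedup = 380/190.00
= 2.00×


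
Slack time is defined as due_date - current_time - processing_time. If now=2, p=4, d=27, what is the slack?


Slack = due - current_time - processing
= 27 - 2 - 4
= 21


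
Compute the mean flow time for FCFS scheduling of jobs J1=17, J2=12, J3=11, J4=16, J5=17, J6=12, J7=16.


Completion times:
  J1: completes at 17
  J2: completes at 29
  J3: completes at 40
  J4: completes at 56
  J5: completes at 73
  J6: completes at 85
  J7: completes at 101
Sum = 401
Average = 401/7
= 57.29


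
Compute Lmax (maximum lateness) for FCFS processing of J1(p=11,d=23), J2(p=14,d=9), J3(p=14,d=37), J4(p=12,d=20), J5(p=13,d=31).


Lateness per job (L = C - d):
  J1: C=11, d=23, L=-12
  J2: C=25, d=9, L=16
  J3: C=39, d=37, L=2
  J4: C=51, d=20, L=31
  J5: C=64, d=31, L=33
Lmax = max(-12, 16, 2, 31, 33)
= 33


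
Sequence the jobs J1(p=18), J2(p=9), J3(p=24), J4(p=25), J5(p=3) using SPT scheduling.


SPT: sort by shortest processing time
  J5: p=3
  J2: p=9
  J1: p=18
  J3: p=24
  J4: p=25
Order: J5 → J2 → J1 → J3 → J4


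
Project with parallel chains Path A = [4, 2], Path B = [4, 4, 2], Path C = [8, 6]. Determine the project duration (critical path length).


Path A: 4 + 2 = 6
Path B: 4 + 4 + 2 = 10
Path C: 8 + 6 = 14
Critical path = longest = max(6, 10, 14)
= 14 (Path C)


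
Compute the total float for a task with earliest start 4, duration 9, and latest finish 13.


EF = ES + duration = 4 + 9 = 13
LS = LF - duration = 13 - 9 = 4
Total Float = LF - EF = 13 - 13
(or LS - ES = 4 - 4)
= 0


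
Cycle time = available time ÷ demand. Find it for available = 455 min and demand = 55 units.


Cycle time = available time / demand
= 455 / 55
= 8.27 min/unit


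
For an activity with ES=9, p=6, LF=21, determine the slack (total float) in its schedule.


EF = ES + duration = 9 + 6 = 15
LS = LF - duration = 21 - 6 = 15
Total Float = LF - EF = 21 - 15
(or LS - ES = 15 - 9)
= 6


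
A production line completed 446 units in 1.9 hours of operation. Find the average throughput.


Throughput = units / time
= 446 / 1.9
= 234.7 units/hour


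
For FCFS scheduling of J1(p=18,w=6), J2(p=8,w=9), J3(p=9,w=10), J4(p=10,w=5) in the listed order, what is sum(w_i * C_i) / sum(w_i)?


Completion times:
  J1: C=18, w×C=6×18=108
  J2: C=26, w×C=9×26=234
  J3: C=35, w×C=10×35=350
  J4: C=45, w×C=5×45=225
Sum w×C = 917
Sum w = 30
Weighted avg = 917/30
= 30.57


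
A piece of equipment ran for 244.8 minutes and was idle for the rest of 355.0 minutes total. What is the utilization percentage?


Utilization = busy / total × 100
= 244.8 / 355.0 × 100
= 69.0%


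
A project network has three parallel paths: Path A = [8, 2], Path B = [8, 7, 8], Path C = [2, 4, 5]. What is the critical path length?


Path A: 8 + 2 = 10
Path B: 8 + 7 + 8 = 23
Path C: 2 + 4 + 5 = 11
Critical path = longest = max(10, 23, 11)
= 23 (Path B)


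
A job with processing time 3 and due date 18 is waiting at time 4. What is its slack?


Slack = due - current_time - processing
= 18 - 4 - 3
= 11


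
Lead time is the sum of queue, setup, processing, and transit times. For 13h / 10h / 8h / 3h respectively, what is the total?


Lead time = queue + setup + processing + transit
= 13 + 10 + 8 + 3
= 34 hours


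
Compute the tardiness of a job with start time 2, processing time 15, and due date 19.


Completion = start + processing = 2 + 15 = 17
Tardiness = max(0, C - d) = max(0, 17 - 19)
= max(0, -2)
= 0


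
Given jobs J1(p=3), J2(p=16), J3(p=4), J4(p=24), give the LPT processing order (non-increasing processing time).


LPT: sort by longest processing time first
  J4: p=24
  J2: p=16
  J3: p=4
  J1: p=3
Order: J4 → J2 → J3 → J1


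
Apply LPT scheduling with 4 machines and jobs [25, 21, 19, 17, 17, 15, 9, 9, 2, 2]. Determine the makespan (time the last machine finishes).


Jobs (LPT sorted): [25, 21, 19, 17, 17, 15, 9, 9, 2, 2]
Machines: 4
  J=25 → Machine 1 (load: 0+25=25)
  J=21 → Machine 2 (load: 0+21=21)
  J=19 → Machine 3 (load: 0+19=19)
  J=17 → Machine 4 (load: 0+17=17)
  J=17 → Machine 4 (load: 17+17=34)
  J=15 → Machine 3 (load: 19+15=34)
  J=9 → Machine 2 (load: 21+9=30)
  J=9 → Machine 1 (load: 25+9=34)
  J=2 → Machine 2 (load: 30+2=32)
  J=2 → Machine 2 (load: 32+2=34)
Machine loads: [34, 34, 34, 34]
Makespan = max = 34 time units


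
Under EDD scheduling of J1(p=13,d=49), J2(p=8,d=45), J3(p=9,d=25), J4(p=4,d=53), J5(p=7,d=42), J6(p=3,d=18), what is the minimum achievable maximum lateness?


EDD order: J6 → J3 → J5 → J2 → J1 → J4
Completion and lateness:
  J6: C=3, d=18, L=3-18=-15
  J3: C=12, d=25, L=12-25=-13
  J5: C=19, d=42, L=19-42=-23
  J2: C=27, d=45, L=27-45=-18
  J1: C=40, d=49, L=40-49=-9
  J4: C=44, d=53, L=44-53=-9
Lmax = max(-15, -13, -23, -18, -9, -9)
= -9


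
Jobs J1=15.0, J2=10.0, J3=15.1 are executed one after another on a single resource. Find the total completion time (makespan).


Sequential makespan: sum all processing times
= 15.0 + 10.0 + 15.1
= 40.1 time units


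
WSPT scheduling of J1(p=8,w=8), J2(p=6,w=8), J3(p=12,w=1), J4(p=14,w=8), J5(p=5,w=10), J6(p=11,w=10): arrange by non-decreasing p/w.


WSPT (Smith's rule): sort by p/w ascending
  J5: p/w = 5/10 = 0.500
  J2: p/w = 6/8 = 0.750
  J1: p/w = 8/8 = 1.000
  J6: p/w = 11/10 = 1.100
  J4: p/w = 14/8 = 1.750
  J3: p/w = 12/1 = 12.000
Order: J5 → J2 → J1 → J6 → J4 → J3


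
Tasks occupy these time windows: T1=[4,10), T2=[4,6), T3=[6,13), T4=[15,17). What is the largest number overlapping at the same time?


Check each time point for overlaps:
  t=4: 2 tasks active (T1, T2)
Max concurrent = 2


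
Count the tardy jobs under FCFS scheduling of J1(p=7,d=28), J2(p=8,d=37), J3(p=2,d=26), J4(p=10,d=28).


Completion vs due date:
  J1: C=7, d=28 → on time
  J2: C=15, d=37 → on time
  J3: C=17, d=26 → on time
  J4: C=27, d=28 → on time
Tardy jobs: none
Count = 0


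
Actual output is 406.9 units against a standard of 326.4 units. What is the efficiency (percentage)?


Efficiency = (actual / standard) × 100
= (406.9 / 326.4) × 100
= 124.7%


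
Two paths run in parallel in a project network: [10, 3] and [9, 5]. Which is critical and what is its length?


Path A: 10 + 3 = 13
Path B: 9 + 5 = 14
Critical path = longest = max(13, 14)
= 14 (Path B)


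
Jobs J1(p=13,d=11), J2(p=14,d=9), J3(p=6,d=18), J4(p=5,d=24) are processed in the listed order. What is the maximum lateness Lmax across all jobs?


Lateness per job (L = C - d):
  J1: C=13, d=11, L=2
  J2: C=27, d=9, L=18
  J3: C=33, d=18, L=15
  J4: C=38, d=24, L=14
Lmax = max(2, 18, 15, 14)
= 18


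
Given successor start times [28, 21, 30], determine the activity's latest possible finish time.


LF = min of all successor start times
Successors start at: [28, 21, 30]
LF = min(28, 21, 30)
= 21


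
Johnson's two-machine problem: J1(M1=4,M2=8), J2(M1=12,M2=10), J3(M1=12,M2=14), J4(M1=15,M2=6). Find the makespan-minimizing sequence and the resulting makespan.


Johnson's rule:
Group 1 (M1≤M2, sort by M1): ['J1', 'J3']
Group 2 (M1>M2, sort desc M2): ['J2', 'J4']
Sequence: J1 → J3 → J2 → J4
Makespan calculation:
  J1: M1 done=4, M2 done=12
  J3: M1 done=16, M2 done=30
  J2: M1 done=28, M2 done=40
  J4: M1 done=43, M2 done=49
= Sequence: J1 → J3 → J2 → J4, Makespan: 49


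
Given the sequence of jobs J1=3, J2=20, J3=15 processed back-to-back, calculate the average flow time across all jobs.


Completion times:
  J1: completes at 3
  J2: completes at 23
  J3: completes at 38
Sum = 64
Average = 64/3
= 21.33


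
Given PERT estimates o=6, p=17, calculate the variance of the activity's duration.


σ² = ((p - o) / 6)² = (p - o)² / 36
= (17 - 6)² / 36
= 11² / 36
= 121 / 36
= 3.3611


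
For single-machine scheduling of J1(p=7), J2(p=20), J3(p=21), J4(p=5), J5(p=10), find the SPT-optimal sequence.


SPT: sort by shortest processing time
  J4: p=5
  J1: p=7
  J5: p=10
  J2: p=20
  J3: p=21
Order: J4 → J1 → J5 → J2 → J3


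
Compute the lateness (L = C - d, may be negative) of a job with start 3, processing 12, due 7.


Completion = 3 + 12 = 15
Lateness = C - d = 15 - 7
= 8


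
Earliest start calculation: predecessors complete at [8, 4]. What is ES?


ES = max of all predecessor completion times
Predecessors: [8, 4]
ES = max(8, 4)
= 8


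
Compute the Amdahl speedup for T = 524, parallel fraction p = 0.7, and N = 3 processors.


Amdahl's law: T_p = T × ((1-p) + p/N)
= 524 × ((1-0.7) + 0.7/3)
= 524 × (0.30 + 0.2333)
= 524 × 0.5333
= 279.47
Speedup = 524/279.47
= 1.88×


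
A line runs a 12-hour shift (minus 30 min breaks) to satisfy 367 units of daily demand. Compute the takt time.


Available = 12×60 - 30 = 690 min
Takt time = 690 / 367
= 1.88 min/unit


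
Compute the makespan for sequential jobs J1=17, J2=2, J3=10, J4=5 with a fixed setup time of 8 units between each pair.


Makespan = Σ processing + (n-1) × setup
= (17 + 2 + 10 + 5) + (4-1)×8
= 34 + 24
= 58 time units


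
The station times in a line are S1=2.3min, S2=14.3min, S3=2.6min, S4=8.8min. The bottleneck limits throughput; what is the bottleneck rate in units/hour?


Bottleneck = longest station time
Station times: [2.3, 14.3, 2.6, 8.8]
Max = 14.3 min
Rate = 60 / 14.3
= 4.20 units/hour (bottleneck: 14.3min)


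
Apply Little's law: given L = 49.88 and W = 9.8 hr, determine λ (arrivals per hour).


Little's law: L = λW → λ = L / W
= 49.88 / 9.8
= 5.09 per hour


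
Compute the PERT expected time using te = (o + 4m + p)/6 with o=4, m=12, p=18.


te = (o + 4m + p) / 6
= (4 + 4×12 + 18) / 6
= (4 + 48 + 18) / 6
= 70 / 6
= 11.67


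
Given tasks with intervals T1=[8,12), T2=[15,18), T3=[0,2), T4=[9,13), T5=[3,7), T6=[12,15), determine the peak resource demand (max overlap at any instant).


Check each time point for overlaps:
  t=9: 2 tasks active (T1, T4)
Max concurrent = 2


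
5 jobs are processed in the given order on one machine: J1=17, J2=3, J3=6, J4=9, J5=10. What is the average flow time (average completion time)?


Completion times:
  J1: completes at 17
  J2: completes at 20
  J3: completes at 26
  J4: completes at 35
  J5: completes at 45
Sum = 143
Average = 143/5
= 28.60


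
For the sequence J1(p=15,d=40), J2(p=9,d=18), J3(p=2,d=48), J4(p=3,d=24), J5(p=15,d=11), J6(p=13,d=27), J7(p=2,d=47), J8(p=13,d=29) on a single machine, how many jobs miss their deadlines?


Completion vs due date:
  J1: C=15, d=40 → on time
  J2: C=24, d=18 → TARDY
  J3: C=26, d=48 → on time
  J4: C=29, d=24 → TARDY
  J5: C=44, d=11 → TARDY
  J6: C=57, d=27 → TARDY
  J7: C=59, d=47 → TARDY
  J8: C=72, d=29 → TARDY
Tardy jobs: J2, J4, J5, J6, J7, J8
Count = 6


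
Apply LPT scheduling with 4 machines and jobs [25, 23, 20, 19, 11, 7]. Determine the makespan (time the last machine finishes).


Jobs (LPT sorted): [25, 23, 20, 19, 11, 7]
Machines: 4
  J=25 → Machine 1 (load: 0+25=25)
  J=23 → Machine 2 (load: 0+23=23)
  J=20 → Machine 3 (load: 0+20=20)
  J=19 → Machine 4 (load: 0+19=19)
  J=11 → Machine 4 (load: 19+11=30)
  J=7 → Machine 3 (load: 20+7=27)
Machine loads: [25, 23, 27, 30]
Makespan = max = 30 time units


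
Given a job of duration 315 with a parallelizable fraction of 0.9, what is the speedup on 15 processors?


Amdahl's law: T_p = T × ((1-p) + p/N)
= 315 × ((1-0.9) + 0.9/15)
= 315 × (0.10 + 0.0600)
= 315 × 0.1600
= 50.40
Speedup = 315/50.40
= 6.25×


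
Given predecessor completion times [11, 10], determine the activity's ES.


ES = max of all predecessor completion times
Predecessors: [11, 10]
ES = max(11, 10)
= 11


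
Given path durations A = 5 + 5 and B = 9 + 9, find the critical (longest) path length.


Path A: 5 + 5 = 10
Path B: 9 + 9 = 18
Critical path = longest = max(10, 18)
= 18 (Path B)


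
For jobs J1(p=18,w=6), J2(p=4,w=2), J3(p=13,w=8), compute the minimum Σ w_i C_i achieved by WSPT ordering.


WSPT order (by p/w): J3 → J2 → J1
  J3: C=13, w·C=8×13=104
  J2: C=17, w·C=2×17=34
  J1: C=35, w·C=6×35=210
Σ w·C = 348
= 348


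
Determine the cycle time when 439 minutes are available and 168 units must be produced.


Cycle time = available time / demand
= 439 / 168
= 2.61 min/unit


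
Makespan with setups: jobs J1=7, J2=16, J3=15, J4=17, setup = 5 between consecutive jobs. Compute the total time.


Makespan = Σ processing + (n-1) × setup
= (7 + 16 + 15 + 17) + (4-1)×5
= 55 + 15
= 70 time units


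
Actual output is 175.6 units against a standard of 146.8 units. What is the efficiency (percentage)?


Efficiency = (actual / standard) × 100
= (175.6 / 146.8) × 100
= 119.6%


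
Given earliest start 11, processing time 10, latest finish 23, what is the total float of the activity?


EF = ES + duration = 11 + 10 = 21
LS = LF - duration = 23 - 10 = 13
Total Float = LF - EF = 23 - 21
(or LS - ES = 13 - 11)
= 2


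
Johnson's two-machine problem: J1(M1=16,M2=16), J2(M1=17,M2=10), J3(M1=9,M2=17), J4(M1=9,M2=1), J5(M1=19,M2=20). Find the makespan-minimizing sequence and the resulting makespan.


Johnson's rule:
Group 1 (M1≤M2, sort by M1): ['J3', 'J1', 'J5']
Group 2 (M1>M2, sort desc M2): ['J2', 'J4']
Sequence: J3 → J1 → J5 → J2 → J4
Makespan calculation:
  J3: M1 done=9, M2 done=26
  J1: M1 done=25, M2 done=42
  J5: M1 done=44, M2 done=64
  J2: M1 done=61, M2 done=74
  J4: M1 done=70, M2 done=75
= Sequence: J3 → J1 → J5 → J2 → J4, Makespan: 75


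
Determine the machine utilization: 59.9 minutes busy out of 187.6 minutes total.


Utilization = busy / total × 100
= 59.9 / 187.6 × 100
= 31.9%


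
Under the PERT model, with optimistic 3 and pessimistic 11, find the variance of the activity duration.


σ² = ((p - o) / 6)² = (p - o)² / 36
= (11 - 3)² / 36
= 8² / 36
= 64 / 36
= 1.7778


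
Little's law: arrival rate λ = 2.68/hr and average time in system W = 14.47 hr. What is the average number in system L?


Little's law: L = λ × W
= 2.68 × 14.47
= 38.78


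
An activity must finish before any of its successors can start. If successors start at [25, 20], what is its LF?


LF = min of all successor start times
Successors start at: [25, 20]
LF = min(25, 20)
= 20


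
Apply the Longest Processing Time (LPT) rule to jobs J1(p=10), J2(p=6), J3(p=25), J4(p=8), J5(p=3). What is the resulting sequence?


LPT: sort by longest processing time first
  J3: p=25
  J1: p=10
  J4: p=8
  J2: p=6
  J5: p=3
Order: J3 → J1 → J4 → J2 → J5


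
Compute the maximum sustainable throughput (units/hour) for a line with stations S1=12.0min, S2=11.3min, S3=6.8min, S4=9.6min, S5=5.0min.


Bottleneck = longest station time
Station times: [12.0, 11.3, 6.8, 9.6, 5.0]
Max = 12.0 min
Rate = 60 / 12.0
= 5.00 units/hour (bottleneck: 12.0min)


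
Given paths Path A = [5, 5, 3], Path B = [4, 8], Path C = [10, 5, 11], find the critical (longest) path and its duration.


Path A: 5 + 5 + 3 = 13
Path B: 4 + 8 = 12
Path C: 10 + 5 + 11 = 26
Critical path = longest = max(13, 12, 26)
= 26 (Path C)


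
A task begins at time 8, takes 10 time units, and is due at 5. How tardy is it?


Completion = start + processing = 8 + 10 = 18
Tardiness = max(0, C - d) = max(0, 18 - 5)
= max(0, 13)
= 13


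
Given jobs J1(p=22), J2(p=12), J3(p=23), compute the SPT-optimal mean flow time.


SPT order: J2 → J1 → J3
Completion times:
  J2: C=12
  J1: C=34
  J3: C=57
Sum = 103, n = 3
Mean flow = 103/3
= 34.33


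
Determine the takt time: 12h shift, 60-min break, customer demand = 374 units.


Available = 12×60 - 60 = 660 min
Takt time = 660 / 374
= 1.76 min/unit


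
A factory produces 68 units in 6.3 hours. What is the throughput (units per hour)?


Throughput = units / time
= 68 / 6.3
= 10.8 units/hour


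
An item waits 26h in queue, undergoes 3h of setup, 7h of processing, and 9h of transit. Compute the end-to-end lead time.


Lead time = queue + setup + processing + transit
= 26 + 3 + 7 + 9
= 45 hours


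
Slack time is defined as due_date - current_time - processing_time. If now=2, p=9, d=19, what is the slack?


Slack = due - current_time - processing
= 19 - 2 - 9
= 8


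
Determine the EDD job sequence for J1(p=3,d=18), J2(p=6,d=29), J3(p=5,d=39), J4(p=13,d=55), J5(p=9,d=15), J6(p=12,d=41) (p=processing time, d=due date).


EDD: sort by earliest due date
  J5: d=15, p=9
  J1: d=18, p=3
  J2: d=29, p=6
  J3: d=39, p=5
  J6: d=41, p=12
  J4: d=55, p=13
Order: J5 → J1 → J2 → J3 → J6 → J4


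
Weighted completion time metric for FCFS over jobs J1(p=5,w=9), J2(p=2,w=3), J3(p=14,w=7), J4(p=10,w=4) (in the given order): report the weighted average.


Completion times:
  J1: C=5, w×C=9×5=45
  J2: C=7, w×C=3×7=21
  J3: C=21, w×C=7×21=147
  J4: C=31, w×C=4×31=124
Sum w×C = 337
Sum w = 23
Weighted avg = 337/23
= 14.65


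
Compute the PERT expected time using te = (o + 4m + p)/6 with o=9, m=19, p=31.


te = (o + 4m + p) / 6
= (9 + 4×19 + 31) / 6
= (9 + 76 + 31) / 6
= 116 / 6
= 19.33


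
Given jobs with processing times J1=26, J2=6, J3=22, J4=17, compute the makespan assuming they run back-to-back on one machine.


Sequential makespan: sum all processing times
= 26 + 6 + 22 + 17
= 71 time units


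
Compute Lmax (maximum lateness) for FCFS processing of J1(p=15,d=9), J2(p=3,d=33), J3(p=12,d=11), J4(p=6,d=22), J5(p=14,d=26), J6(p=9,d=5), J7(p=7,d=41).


Lateness per job (L = C - d):
  J1: C=15, d=9, L=6
  J2: C=18, d=33, L=-15
  J3: C=30, d=11, L=19
  J4: C=36, d=22, L=14
  J5: C=50, d=26, L=24
  J6: C=59, d=5, L=54
  J7: C=66, d=41, L=25
Lmax = max(6, -15, 19, 14, 24, 54, 25)
= 54


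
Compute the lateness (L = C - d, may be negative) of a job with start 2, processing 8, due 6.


Completion = 2 + 8 = 10
Lateness = C - d = 10 - 6
= 4


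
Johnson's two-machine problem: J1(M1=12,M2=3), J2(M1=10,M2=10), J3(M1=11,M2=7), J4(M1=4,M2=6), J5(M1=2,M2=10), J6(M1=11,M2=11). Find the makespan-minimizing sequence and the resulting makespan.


Johnson's rule:
Group 1 (M1≤M2, sort by M1): ['J5', 'J4', 'J2', 'J6']
Group 2 (M1>M2, sort desc M2): ['J3', 'J1']
Sequence: J5 → J4 → J2 → J6 → J3 → J1
Makespan calculation:
  J5: M1 done=2, M2 done=12
  J4: M1 done=6, M2 done=18
  J2: M1 done=16, M2 done=28
  J6: M1 done=27, M2 done=39
  J3: M1 done=38, M2 done=46
  J1: M1 done=50, M2 done=53
= Sequence: J5 → J4 → J2 → J6 → J3 → J1, Makespan: 53


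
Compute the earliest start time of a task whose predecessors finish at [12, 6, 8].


ES = max of all predecessor completion times
Predecessors: [12, 6, 8]
ES = max(12, 6, 8)
= 12


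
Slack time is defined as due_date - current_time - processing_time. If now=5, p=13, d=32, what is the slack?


Slack = due - current_time - processing
= 32 - 5 - 13
= 14


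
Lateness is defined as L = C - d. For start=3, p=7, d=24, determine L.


Completion = 3 + 7 = 10
Lateness = C - d = 10 - 24
= -14


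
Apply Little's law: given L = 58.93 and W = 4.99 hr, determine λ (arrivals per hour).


Little's law: L = λW → λ = L / W
= 58.93 / 4.99
= 11.81 per hour


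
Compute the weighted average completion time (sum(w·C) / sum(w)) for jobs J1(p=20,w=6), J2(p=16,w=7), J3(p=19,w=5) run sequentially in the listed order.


Completion times:
  J1: C=20, w×C=6×20=120
  J2: C=36, w×C=7×36=252
  J3: C=55, w×C=5×55=275
Sum w×C = 647
Sum w = 18
Weighted avg = 647/18
= 35.94


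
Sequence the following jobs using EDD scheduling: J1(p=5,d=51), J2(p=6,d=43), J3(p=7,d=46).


EDD: sort by earliest due date
  J2: d=43, p=6
  J3: d=46, p=7
  J1: d=51, p=5
Order: J2 → J3 → J1


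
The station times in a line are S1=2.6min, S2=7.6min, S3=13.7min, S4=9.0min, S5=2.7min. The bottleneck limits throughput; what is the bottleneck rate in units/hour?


Bottleneck = longest station time
Station times: [2.6, 7.6, 13.7, 9.0, 2.7]
Max = 13.7 min
Rate = 60 / 13.7
= 4.38 units/hour (bottleneck: 13.7min)


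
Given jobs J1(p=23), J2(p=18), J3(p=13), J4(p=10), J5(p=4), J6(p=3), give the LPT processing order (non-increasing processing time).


LPT: sort by longest processing time first
  J1: p=23
  J2: p=18
  J3: p=13
  J4: p=10
  J5: p=4
  J6: p=3
Order: J1 → J2 → J3 → J4 → J5 → J6


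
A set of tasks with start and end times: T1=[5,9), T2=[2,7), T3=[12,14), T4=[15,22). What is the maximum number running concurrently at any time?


Check each time point for overlaps:
  t=5: 2 tasks active (T1, T2)
Max concurrent = 2


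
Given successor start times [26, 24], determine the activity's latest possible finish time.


LF = min of all successor start times
Successors start at: [26, 24]
LF = min(26, 24)
= 24


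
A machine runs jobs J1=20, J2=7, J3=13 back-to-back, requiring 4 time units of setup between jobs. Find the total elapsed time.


Makespan = Σ processing + (n-1) × setup
= (20 + 7 + 13) + (3-1)×4
= 40 + 8
= 48 time units


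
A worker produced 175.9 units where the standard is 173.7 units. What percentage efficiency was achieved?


Efficiency = (actual / standard) × 100
= (175.9 / 173.7) × 100
= 101.3%


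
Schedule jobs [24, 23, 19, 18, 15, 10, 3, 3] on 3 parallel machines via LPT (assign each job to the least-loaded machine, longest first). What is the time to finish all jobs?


Jobs (LPT sorted): [24, 23, 19, 18, 15, 10, 3, 3]
Machines: 3
  J=24 → Machine 1 (load: 0+24=24)
  J=23 → Machine 2 (load: 0+23=23)
  J=19 → Machine 3 (load: 0+19=19)
  J=18 → Machine 3 (load: 19+18=37)
  J=15 → Machine 2 (load: 23+15=38)
  J=10 → Machine 1 (load: 24+10=34)
  J=3 → Machine 1 (load: 34+3=37)
  J=3 → Machine 1 (load: 37+3=40)
Machine loads: [40, 38, 37]
Makespan = max = 40 time units


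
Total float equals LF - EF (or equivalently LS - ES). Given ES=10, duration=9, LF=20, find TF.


EF = ES + duration = 10 + 9 = 19
LS = LF - duration = 20 - 9 = 11
Total Float = LF - EF = 20 - 19
(or LS - ES = 11 - 10)
= 1


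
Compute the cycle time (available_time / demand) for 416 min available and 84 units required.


Cycle time = available time / demand
= 416 / 84
= 4.95 min/unit


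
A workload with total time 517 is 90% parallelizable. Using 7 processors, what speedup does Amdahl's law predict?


Amdahl's law: T_p = T × ((1-p) + p/N)
= 517 × ((1-0.9) + 0.9/7)
= 517 × (0.10 + 0.1286)
= 517 × 0.2286
= 118.17
Speedup = 517/118.17
= 4.38×


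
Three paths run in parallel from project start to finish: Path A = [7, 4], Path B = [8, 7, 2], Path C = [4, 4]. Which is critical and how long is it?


Path A: 7 + 4 = 11
Path B: 8 + 7 + 2 = 17
Path C: 4 + 4 = 8
Critical path = longest = max(11, 17, 8)
= 17 (Path B)


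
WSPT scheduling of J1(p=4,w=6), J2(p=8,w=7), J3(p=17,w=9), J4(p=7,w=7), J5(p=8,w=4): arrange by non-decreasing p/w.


WSPT (Smith's rule): sort by p/w ascending
  J1: p/w = 4/6 = 0.667
  J4: p/w = 7/7 = 1.000
  J2: p/w = 8/7 = 1.143
  J3: p/w = 17/9 = 1.889
  J5: p/w = 8/4 = 2.000
Order: J1 → J4 → J2 → J3 → J5


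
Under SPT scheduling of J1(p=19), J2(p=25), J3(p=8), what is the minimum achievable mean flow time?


SPT order: J3 → J1 → J2
Completion times:
  J3: C=8
  J1: C=27
  J2: C=52
Sum = 87, n = 3
Mean flow = 87/3
= 29.00


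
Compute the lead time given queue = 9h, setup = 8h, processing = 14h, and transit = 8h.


Lead time = queue + setup + processing + transit
= 9 + 8 + 14 + 8
= 39 hours


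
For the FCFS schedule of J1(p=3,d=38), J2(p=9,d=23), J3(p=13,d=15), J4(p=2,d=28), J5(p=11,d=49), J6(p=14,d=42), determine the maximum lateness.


Lateness per job (L = C - d):
  J1: C=3, d=38, L=-35
  J2: C=12, d=23, L=-11
  J3: C=25, d=15, L=10
  J4: C=27, d=28, L=-1
  J5: C=38, d=49, L=-11
  J6: C=52, d=42, L=10
Lmax = max(-35, -11, 10, -1, -11, 10)
= 10


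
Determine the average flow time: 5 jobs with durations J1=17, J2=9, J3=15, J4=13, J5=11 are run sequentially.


Completion times:
  J1: completes at 17
  J2: completes at 26
  J3: completes at 41
  J4: completes at 54
  J5: completes at 65
Sum = 203
Average = 203/5
= 40.60


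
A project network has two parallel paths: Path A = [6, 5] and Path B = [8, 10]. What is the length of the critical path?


Path A: 6 + 5 = 11
Path B: 8 + 10 = 18
Critical path = longest = max(11, 18)
= 18 (Path B)


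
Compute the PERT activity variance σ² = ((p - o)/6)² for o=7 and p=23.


σ² = ((p - o) / 6)² = (p - o)² / 36
= (23 - 7)² / 36
= 16² / 36
= 256 / 36
= 7.1111
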